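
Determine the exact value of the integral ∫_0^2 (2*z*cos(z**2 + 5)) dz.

sin(9) - sin(5)

Let u = z**2 + 5, so du = 2*z dz. When z = 0, u = 5; when z = 2, u = 9.
The integral becomes ∫ cos(u) du from 5 to 9, with antiderivative sin(u).
Back in z: F(z) = sin(z**2 + 5).
Then F(2) - F(0) = (sin(9)) - (sin(5)) = sin(9) - sin(5).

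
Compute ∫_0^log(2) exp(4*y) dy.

15/4

Let u = exp(y), so du = exp(y) dy. When y = 0, u = 1; when y = log(2), u = 2.
The integral becomes ∫ u**3 du from 1 to 2, with antiderivative u**4/4.
Back in y: F(y) = exp(4*y)/4.
Then F(log(2)) - F(0) = (4) - (1/4) = 15/4.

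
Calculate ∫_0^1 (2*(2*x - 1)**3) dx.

0

Let u = 2*x - 1, so du = 2 dx. When x = 0, u = -1; when x = 1, u = 1.
The integral becomes ∫ u**3 du from -1 to 1, with antiderivative u**4/4.
Back in x: F(x) = (2*x - 1)**4/4.
Then F(1) - F(0) = (1/4) - (1/4) = 0.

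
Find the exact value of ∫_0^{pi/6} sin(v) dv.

1 - sqrt(3)/2

An antiderivative is F(v) = -cos(v).
Then F(pi/6) - F(0) = (-sqrt(3)/2) - (-1) = 1 - sqrt(3)/2.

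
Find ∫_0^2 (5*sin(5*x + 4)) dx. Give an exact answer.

Let u = 5*x + 4, so du = 5 dx. When x = 0, u = 4; when x = 2, u = 14.
The integral becomes ∫ sin(u) du from 4 to 14, with antiderivative -cos(u).
Back in x: F(x) = -cos(5*x + 4).
Then F(2) - F(0) = (-cos(14)) - (-cos(4)) = cos(4) - cos(14).

cos(4) - cos(14)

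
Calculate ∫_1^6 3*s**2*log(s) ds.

Integrate by parts once (u = ln s, dv = 3*s**2 ds).
An antiderivative is F(s) = s**3*(3*log(s) - 1)/3.
Then F(6) - F(1) = (-72 + 216*log(2) + 216*log(3)) - (-1/3) = -215/3 + 216*log(2) + 216*log(3).

-215/3 + 216*log(2) + 216*log(3)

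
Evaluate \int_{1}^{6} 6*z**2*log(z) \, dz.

-430/3 + 432*log(2) + 432*log(3)

Integrate by parts once (u = ln z, dv = 6*z**2 dz).
An antiderivative is F(z) = 2*z**3*(3*log(z) - 1)/3.
Then F(6) - F(1) = (-144 + 432*log(2) + 432*log(3)) - (-2/3) = -430/3 + 432*log(2) + 432*log(3).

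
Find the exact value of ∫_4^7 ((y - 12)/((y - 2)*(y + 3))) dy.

Factor the denominator: y**2 + y - 6 = (y + 3)(y - 2).
Partial fractions: (y - 12)/((y - 2)*(y + 3)) = 3/(y + 3) - 2/(y - 2).
An antiderivative is F(y) = -2*log(y - 2) + 3*log(y + 3).
Then F(7) - F(4) = (log(40)) - (-2*log(2) + 3*log(7)) = -3*log(7) + log(5) + 5*log(2).

-3*log(7) + log(5) + 5*log(2)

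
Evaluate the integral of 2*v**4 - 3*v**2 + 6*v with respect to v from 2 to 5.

By the power rule, an antiderivative is F(v) = 2*v**5/5 - v**3 + 3*v**2.
Then F(5) - F(2) = (1200) - (84/5) = 5916/5.

5916/5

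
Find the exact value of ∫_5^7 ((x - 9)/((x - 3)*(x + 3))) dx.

log(25/32)

Factor the denominator: x**2 - 9 = (x + 3)(x - 3).
Partial fractions: (x - 9)/((x - 3)*(x + 3)) = 2/(x + 3) - 1/(x - 3).
An antiderivative is F(x) = -log(x - 3) + 2*log(x + 3).
Then F(7) - F(5) = (log(25)) - (log(32)) = log(25/32).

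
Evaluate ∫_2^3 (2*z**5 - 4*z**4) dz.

793/15

By the power rule, an antiderivative is F(z) = z**6/3 - 4*z**5/5.
Then F(3) - F(2) = (243/5) - (-64/15) = 793/15.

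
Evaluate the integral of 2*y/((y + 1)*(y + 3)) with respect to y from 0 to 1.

log(32/27)

Factor the denominator: y**2 + 4*y + 3 = (y + 3)(y + 1).
Partial fractions: 2*y/((y + 1)*(y + 3)) = 3/(y + 3) - 1/(y + 1).
An antiderivative is F(y) = -log(y + 1) + 3*log(y + 3).
Then F(1) - F(0) = (log(32)) - (log(27)) = log(32/27).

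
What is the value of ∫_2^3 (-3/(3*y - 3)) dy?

An antiderivative is F(y) = -log(3*y - 3).
Then F(3) - F(2) = (-log(6)) - (-log(3)) = -log(2).

-log(2)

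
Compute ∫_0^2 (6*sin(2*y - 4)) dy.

-3 + 3*cos(4)

Let u = 2*y - 4, so du = 2 dy. When y = 0, u = -4; when y = 2, u = 0.
The integral becomes 3·∫ sin(u) du from -4 to 0, with antiderivative -3*cos(u).
Back in y: F(y) = -3*cos(2*y - 4).
Then F(2) - F(0) = (-3) - (-3*cos(4)) = -3 + 3*cos(4).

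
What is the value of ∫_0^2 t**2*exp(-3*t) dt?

2/27 - 50*exp(-6)/27

Integrate by parts twice (u = t^2, dv = exp(-3*t) dt).
An antiderivative is F(t) = (-9*t**2 - 6*t - 2)*exp(-3*t)/27.
Then F(2) - F(0) = (-50*exp(-6)/27) - (-2/27) = 2/27 - 50*exp(-6)/27.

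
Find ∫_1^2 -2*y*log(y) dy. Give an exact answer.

3/2 - log(16)

Integrate by parts once (u = ln y, dv = -2*y dy).
An antiderivative is F(y) = -y**2*(2*log(y) - 1)/2.
Then F(2) - F(1) = (2 - log(16)) - (1/2) = 3/2 - log(16).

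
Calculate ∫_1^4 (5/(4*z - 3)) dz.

An antiderivative is F(z) = 5*log(4*z - 3)/4.
Then F(4) - F(1) = (5*log(13)/4) - (0) = 5*log(13)/4.

5*log(13)/4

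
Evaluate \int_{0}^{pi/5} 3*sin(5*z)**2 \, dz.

Use the identity sin^2(5*z) = (1 - cos(10*z))/2.
An antiderivative is F(z) = 3*z/2 - 3*sin(10*z)/20.
Then F(pi/5) - F(0) = (3*pi/10) - (0) = 3*pi/10.

3*pi/10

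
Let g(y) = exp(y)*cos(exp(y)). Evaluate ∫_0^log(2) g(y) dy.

-sin(1) + sin(2)

Let u = exp(y), so du = exp(y) dy. When y = 0, u = 1; when y = log(2), u = 2.
The integral becomes ∫ cos(u) du from 1 to 2, with antiderivative sin(u).
Back in y: F(y) = sin(exp(y)).
Then F(log(2)) - F(0) = (sin(2)) - (sin(1)) = -sin(1) + sin(2).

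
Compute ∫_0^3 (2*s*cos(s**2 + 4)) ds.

Let u = s**2 + 4, so du = 2*s ds. When s = 0, u = 4; when s = 3, u = 13.
The integral becomes ∫ cos(u) du from 4 to 13, with antiderivative sin(u).
Back in s: F(s) = sin(s**2 + 4).
Then F(3) - F(0) = (sin(13)) - (sin(4)) = sin(13) - sin(4).

sin(13) - sin(4)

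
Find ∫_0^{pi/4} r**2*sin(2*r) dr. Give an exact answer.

-1/4 + pi/8

Integrate by parts twice (u = r^2, dv = sin(2*r) dr).
An antiderivative is F(r) = -r**2*cos(2*r)/2 + r*sin(2*r)/2 + cos(2*r)/4.
Then F(pi/4) - F(0) = (pi/8) - (1/4) = -1/4 + pi/8.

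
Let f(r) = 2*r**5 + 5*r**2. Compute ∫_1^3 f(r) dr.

By the power rule, an antiderivative is F(r) = r**6/3 + 5*r**3/3.
Then F(3) - F(1) = (288) - (2) = 286.

286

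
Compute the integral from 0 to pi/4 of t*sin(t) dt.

Integrate by parts once (u = t, dv = sin(t) dt).
An antiderivative is F(t) = -t*cos(t) + sin(t).
Then F(pi/4) - F(0) = (sqrt(2)*(4 - pi)/8) - (0) = sqrt(2)*(4 - pi)/8.

sqrt(2)*(4 - pi)/8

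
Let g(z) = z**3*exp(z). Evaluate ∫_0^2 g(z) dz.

6 + 2*exp(2)

Integrate by parts 3 times (u = z^3, dv = exp(z) dz).
An antiderivative is F(z) = (z**3 - 3*z**2 + 6*z - 6)*exp(z).
Then F(2) - F(0) = (2*exp(2)) - (-6) = 6 + 2*exp(2).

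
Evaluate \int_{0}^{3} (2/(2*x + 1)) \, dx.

Let u = 2*x + 1, so du = 2 dx. When x = 0, u = 1; when x = 3, u = 7.
The integral becomes ∫ 1/u du from 1 to 7, with antiderivative log(u).
Back in x: F(x) = log(2*x + 1).
Then F(3) - F(0) = (log(7)) - (0) = log(7).

log(7)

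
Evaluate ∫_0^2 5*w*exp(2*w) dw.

5/4 + 15*exp(4)/4

Integrate by parts once (u = w, dv = 5*exp(2*w) dw).
An antiderivative is F(w) = (10*w - 5)*exp(2*w)/4.
Then F(2) - F(0) = (15*exp(4)/4) - (-5/4) = 5/4 + 15*exp(4)/4.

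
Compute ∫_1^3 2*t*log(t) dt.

-4 + 9*log(3)

Integrate by parts once (u = ln t, dv = 2*t dt).
An antiderivative is F(t) = t**2*(2*log(t) - 1)/2.
Then F(3) - F(1) = (-9/2 + 9*log(3)) - (-1/2) = -4 + 9*log(3).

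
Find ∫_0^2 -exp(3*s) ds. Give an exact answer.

1/3 - exp(6)/3

An antiderivative is F(s) = -exp(3*s)/3.
Then F(2) - F(0) = (-exp(6)/3) - (-1/3) = 1/3 - exp(6)/3.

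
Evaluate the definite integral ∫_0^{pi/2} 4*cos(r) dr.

4

An antiderivative is F(r) = 4*sin(r).
Then F(pi/2) - F(0) = (4) - (0) = 4.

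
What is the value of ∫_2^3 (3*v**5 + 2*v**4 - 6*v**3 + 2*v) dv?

By the power rule, an antiderivative is F(v) = v**6/2 + 2*v**5/5 - 3*v**4/2 + v**2.
Then F(3) - F(2) = (1746/5) - (124/5) = 1622/5.

1622/5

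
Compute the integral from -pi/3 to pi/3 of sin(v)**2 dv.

-sqrt(3)/4 + pi/3

Use the identity sin^2(v) = (1 - cos(2*v))/2.
An antiderivative is F(v) = v/2 - sin(2*v)/4.
Then F(pi/3) - F(-pi/3) = (-sqrt(3)/8 + pi/6) - (-pi/6 + sqrt(3)/8) = -sqrt(3)/4 + pi/3.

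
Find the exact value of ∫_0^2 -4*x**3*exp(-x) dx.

-24 + 152*exp(-2)

Integrate by parts 3 times (u = x^3, dv = -4*exp(-x) dx).
An antiderivative is F(x) = (4*x**3 + 12*x**2 + 24*x + 24)*exp(-x).
Then F(2) - F(0) = (152*exp(-2)) - (24) = -24 + 152*exp(-2).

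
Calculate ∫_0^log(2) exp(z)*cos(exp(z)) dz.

Let u = exp(z), so du = exp(z) dz. When z = 0, u = 1; when z = log(2), u = 2.
The integral becomes ∫ cos(u) du from 1 to 2, with antiderivative sin(u).
Back in z: F(z) = sin(exp(z)).
Then F(log(2)) - F(0) = (sin(2)) - (sin(1)) = -sin(1) + sin(2).

-sin(1) + sin(2)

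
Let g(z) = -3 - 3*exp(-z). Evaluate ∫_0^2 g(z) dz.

An antiderivative is F(z) = -3*z + 3*exp(-z).
Then F(2) - F(0) = (-6 + 3*exp(-2)) - (3) = -9 + 3*exp(-2).

-9 + 3*exp(-2)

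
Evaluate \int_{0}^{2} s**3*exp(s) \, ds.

6 + 2*exp(2)

Integrate by parts 3 times (u = s^3, dv = exp(s) ds).
An antiderivative is F(s) = (s**3 - 3*s**2 + 6*s - 6)*exp(s).
Then F(2) - F(0) = (2*exp(2)) - (-6) = 6 + 2*exp(2).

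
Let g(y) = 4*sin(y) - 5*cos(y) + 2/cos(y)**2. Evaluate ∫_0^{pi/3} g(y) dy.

An antiderivative is F(y) = -5*sin(y) - 4*cos(y) + 2*tan(y).
Then F(pi/3) - F(0) = (-2 - sqrt(3)/2) - (-4) = 2 - sqrt(3)/2.

2 - sqrt(3)/2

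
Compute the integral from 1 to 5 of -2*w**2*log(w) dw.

Integrate by parts once (u = ln w, dv = -2*w**2 dw).
An antiderivative is F(w) = -2*w**3*(3*log(w) - 1)/9.
Then F(5) - F(1) = (250/9 - 250*log(5)/3) - (2/9) = 248/9 - 250*log(5)/3.

248/9 - 250*log(5)/3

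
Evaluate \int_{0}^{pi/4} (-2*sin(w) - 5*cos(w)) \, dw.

-3*sqrt(2)/2 - 2

An antiderivative is F(w) = -5*sin(w) + 2*cos(w).
Then F(pi/4) - F(0) = (-3*sqrt(2)/2) - (2) = -3*sqrt(2)/2 - 2.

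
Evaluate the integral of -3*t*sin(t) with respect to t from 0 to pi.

-3*pi

Integrate by parts once (u = t, dv = -3*sin(t) dt).
An antiderivative is F(t) = 3*t*cos(t) - 3*sin(t).
Then F(pi) - F(0) = (-3*pi) - (0) = -3*pi.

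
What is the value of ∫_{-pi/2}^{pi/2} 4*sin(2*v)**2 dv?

Use the identity sin^2(2*v) = (1 - cos(4*v))/2.
An antiderivative is F(v) = 2*v - sin(4*v)/2.
Then F(pi/2) - F(-pi/2) = (pi) - (-pi) = 2*pi.

2*pi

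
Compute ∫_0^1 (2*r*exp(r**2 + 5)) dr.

-exp(5) + exp(6)

Let u = r**2 + 5, so du = 2*r dr. When r = 0, u = 5; when r = 1, u = 6.
The integral becomes ∫ exp(u) du from 5 to 6, with antiderivative exp(u).
Back in r: F(r) = exp(r**2 + 5).
Then F(1) - F(0) = (exp(6)) - (exp(5)) = -exp(5) + exp(6).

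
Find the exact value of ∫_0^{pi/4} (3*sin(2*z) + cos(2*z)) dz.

2

An antiderivative is F(z) = sin(2*z)/2 - 3*cos(2*z)/2.
Then F(pi/4) - F(0) = (1/2) - (-3/2) = 2.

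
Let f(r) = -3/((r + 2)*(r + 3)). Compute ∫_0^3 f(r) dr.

-3*log(5) + 6*log(2)

Factor the denominator: r**2 + 5*r + 6 = (r + 3)(r + 2).
Partial fractions: -3/((r + 2)*(r + 3)) = 3/(r + 3) - 3/(r + 2).
An antiderivative is F(r) = -3*log(r + 2) + 3*log(r + 3).
Then F(3) - F(0) = (-3*log(5) + 3*log(2) + 3*log(3)) - (log(27/8)) = -3*log(5) + 6*log(2).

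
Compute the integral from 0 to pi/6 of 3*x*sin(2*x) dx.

Integrate by parts once (u = x, dv = 3*sin(2*x) dx).
An antiderivative is F(x) = -3*x*cos(2*x)/2 + 3*sin(2*x)/4.
Then F(pi/6) - F(0) = (-pi/8 + 3*sqrt(3)/8) - (0) = -pi/8 + 3*sqrt(3)/8.

-pi/8 + 3*sqrt(3)/8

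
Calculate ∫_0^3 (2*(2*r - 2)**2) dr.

24

Let u = 2*r - 2, so du = 2 dr. When r = 0, u = -2; when r = 3, u = 4.
The integral becomes ∫ u**2 du from -2 to 4, with antiderivative u**3/3.
Back in r: F(r) = (2*r - 2)**3/3.
Then F(3) - F(0) = (64/3) - (-8/3) = 24.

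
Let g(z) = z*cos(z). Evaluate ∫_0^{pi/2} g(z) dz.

Integrate by parts once (u = z, dv = cos(z) dz).
An antiderivative is F(z) = z*sin(z) + cos(z).
Then F(pi/2) - F(0) = (pi/2) - (1) = -1 + pi/2.

-1 + pi/2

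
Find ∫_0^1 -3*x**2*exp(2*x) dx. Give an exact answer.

Integrate by parts twice (u = x^2, dv = -3*exp(2*x) dx).
An antiderivative is F(x) = (-6*x**2 + 6*x - 3)*exp(2*x)/4.
Then F(1) - F(0) = (-3*exp(2)/4) - (-3/4) = 3/4 - 3*exp(2)/4.

3/4 - 3*exp(2)/4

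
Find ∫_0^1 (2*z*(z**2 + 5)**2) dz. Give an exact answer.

Let u = z**2 + 5, so du = 2*z dz. When z = 0, u = 5; when z = 1, u = 6.
The integral becomes ∫ u**2 du from 5 to 6, with antiderivative u**3/3.
Back in z: F(z) = (z**2 + 5)**3/3.
Then F(1) - F(0) = (72) - (125/3) = 91/3.

91/3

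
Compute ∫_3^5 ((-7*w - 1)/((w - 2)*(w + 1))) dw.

-7*log(3) + 2*log(2)

Factor the denominator: w**2 - w - 2 = (w + 1)(w - 2).
Partial fractions: (-7*w - 1)/((w - 2)*(w + 1)) = -2/(w + 1) - 5/(w - 2).
An antiderivative is F(w) = -5*log(w - 2) - 2*log(w + 1).
Then F(5) - F(3) = (-7*log(3) - 2*log(2)) - (-log(16)) = -7*log(3) + 2*log(2).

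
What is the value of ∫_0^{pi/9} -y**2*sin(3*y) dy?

Integrate by parts twice (u = y^2, dv = -sin(3*y) dy).
An antiderivative is F(y) = y**2*cos(3*y)/3 - 2*y*sin(3*y)/9 - 2*cos(3*y)/27.
Then F(pi/9) - F(0) = (-sqrt(3)*pi/81 - 1/27 + pi**2/486) - (-2/27) = -sqrt(3)*pi/81 + pi**2/486 + 1/27.

-sqrt(3)*pi/81 + pi**2/486 + 1/27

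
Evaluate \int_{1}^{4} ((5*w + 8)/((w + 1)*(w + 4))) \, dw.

Factor the denominator: w**2 + 5*w + 4 = (w + 4)(w + 1).
Partial fractions: (5*w + 8)/((w + 1)*(w + 4)) = 4/(w + 4) + 1/(w + 1).
An antiderivative is F(w) = log(w + 1) + 4*log(w + 4).
Then F(4) - F(1) = (log(5) + 12*log(2)) - (log(2) + 4*log(5)) = -3*log(5) + 11*log(2).

-3*log(5) + 11*log(2)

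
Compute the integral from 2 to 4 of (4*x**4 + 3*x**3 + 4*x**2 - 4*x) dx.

15364/15

By the power rule, an antiderivative is F(x) = 4*x**5/5 + 3*x**4/4 + 4*x**3/3 - 2*x**2.
Then F(4) - F(2) = (15968/15) - (604/15) = 15364/15.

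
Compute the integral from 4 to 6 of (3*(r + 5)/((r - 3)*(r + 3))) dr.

log(63)

Factor the denominator: r**2 - 9 = (r + 3)(r - 3).
Partial fractions: 3*(r + 5)/((r - 3)*(r + 3)) = -1/(r + 3) + 4/(r - 3).
An antiderivative is F(r) = 4*log(r - 3) - log(r + 3).
Then F(6) - F(4) = (log(9)) - (-log(7)) = log(63).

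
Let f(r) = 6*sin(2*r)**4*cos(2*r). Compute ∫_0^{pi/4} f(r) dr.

Let u = sin(2*r), so du = 2*cos(2*r) dr. When r = 0, u = 0; when r = pi/4, u = 1.
The integral becomes 3·∫ u**4 du from 0 to 1, with antiderivative 3*u**5/5.
Back in r: F(r) = 3*sin(2*r)**5/5.
Then F(pi/4) - F(0) = (3/5) - (0) = 3/5.

3/5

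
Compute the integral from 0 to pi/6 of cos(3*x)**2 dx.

pi/12

Use the identity cos^2(3*x) = (1 + cos(6*x))/2.
An antiderivative is F(x) = x/2 + sin(6*x)/12.
Then F(pi/6) - F(0) = (pi/12) - (0) = pi/12.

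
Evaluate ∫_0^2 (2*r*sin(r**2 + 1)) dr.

Let u = r**2 + 1, so du = 2*r dr. When r = 0, u = 1; when r = 2, u = 5.
The integral becomes ∫ sin(u) du from 1 to 5, with antiderivative -cos(u).
Back in r: F(r) = -cos(r**2 + 1).
Then F(2) - F(0) = (-cos(5)) - (-cos(1)) = -cos(5) + cos(1).

-cos(5) + cos(1)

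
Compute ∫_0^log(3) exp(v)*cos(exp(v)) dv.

-sin(1) + sin(3)

Let u = exp(v), so du = exp(v) dv. When v = 0, u = 1; when v = log(3), u = 3.
The integral becomes ∫ cos(u) du from 1 to 3, with antiderivative sin(u).
Back in v: F(v) = sin(exp(v)).
Then F(log(3)) - F(0) = (sin(3)) - (sin(1)) = -sin(1) + sin(3).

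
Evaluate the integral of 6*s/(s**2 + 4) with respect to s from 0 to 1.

Let u = s**2 + 4, so du = 2*s ds. When s = 0, u = 4; when s = 1, u = 5.
The integral becomes 3·∫ 1/u du from 4 to 5, with antiderivative 3*log(u).
Back in s: F(s) = 3*log(s**2 + 4).
Then F(1) - F(0) = (3*log(5)) - (log(64)) = -6*log(2) + 3*log(5).

-6*log(2) + 3*log(5)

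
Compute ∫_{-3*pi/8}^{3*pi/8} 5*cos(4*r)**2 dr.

15*pi/8

Use the identity cos^2(4*r) = (1 + cos(8*r))/2.
An antiderivative is F(r) = 5*r/2 + 5*sin(8*r)/16.
Then F(3*pi/8) - F(-3*pi/8) = (15*pi/16) - (-15*pi/16) = 15*pi/8.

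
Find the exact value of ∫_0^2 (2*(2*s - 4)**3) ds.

-64

Let u = 2*s - 4, so du = 2 ds. When s = 0, u = -4; when s = 2, u = 0.
The integral becomes ∫ u**3 du from -4 to 0, with antiderivative u**4/4.
Back in s: F(s) = (2*s - 4)**4/4.
Then F(2) - F(0) = (0) - (64) = -64.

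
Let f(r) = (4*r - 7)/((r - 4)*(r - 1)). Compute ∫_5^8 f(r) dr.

Factor the denominator: r**2 - 5*r + 4 = (r - 1)(r - 4).
Partial fractions: (4*r - 7)/((r - 4)*(r - 1)) = 1/(r - 1) + 3/(r - 4).
An antiderivative is F(r) = 3*log(r - 4) + log(r - 1).
Then F(8) - F(5) = (log(7) + 6*log(2)) - (log(4)) = log(7) + 4*log(2).

log(7) + 4*log(2)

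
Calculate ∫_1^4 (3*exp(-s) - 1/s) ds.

(-log(4**exp(4)) - 3 + 3*exp(3))*exp(-4)

An antiderivative is F(s) = -log(s) - 3*exp(-s).
Then F(4) - F(1) = ((-log(4**exp(4)) - 3)*exp(-4)) - (-3*exp(-1)) = (-log(4**exp(4)) - 3 + 3*exp(3))*exp(-4).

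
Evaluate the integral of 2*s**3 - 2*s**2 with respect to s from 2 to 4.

By the power rule, an antiderivative is F(s) = s**4/2 - 2*s**3/3.
Then F(4) - F(2) = (256/3) - (8/3) = 248/3.

248/3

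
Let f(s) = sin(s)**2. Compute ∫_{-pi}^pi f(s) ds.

Use the identity sin^2(s) = (1 - cos(2*s))/2.
An antiderivative is F(s) = s/2 - sin(2*s)/4.
Then F(pi) - F(-pi) = (pi/2) - (-pi/2) = pi.

pi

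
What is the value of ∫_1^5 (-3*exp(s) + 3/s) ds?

-3*exp(5) + 3*log(5) + 3*exp(1)

An antiderivative is F(s) = -3*exp(s) + 3*log(s).
Then F(5) - F(1) = (-3*exp(5) + 3*log(5)) - (-3*exp(1)) = -3*exp(5) + 3*log(5) + 3*exp(1).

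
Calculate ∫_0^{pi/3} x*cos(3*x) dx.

-2/9

Integrate by parts once (u = x, dv = cos(3*x) dx).
An antiderivative is F(x) = x*sin(3*x)/3 + cos(3*x)/9.
Then F(pi/3) - F(0) = (-1/9) - (1/9) = -2/9.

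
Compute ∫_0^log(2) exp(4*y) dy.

15/4

Let u = exp(y), so du = exp(y) dy. When y = 0, u = 1; when y = log(2), u = 2.
The integral becomes ∫ u**3 du from 1 to 2, with antiderivative u**4/4.
Back in y: F(y) = exp(4*y)/4.
Then F(log(2)) - F(0) = (4) - (1/4) = 15/4.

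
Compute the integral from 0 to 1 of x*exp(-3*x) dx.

(-4 + exp(3))*exp(-3)/9

Integrate by parts once (u = x, dv = exp(-3*x) dx).
An antiderivative is F(x) = (-3*x - 1)*exp(-3*x)/9.
Then F(1) - F(0) = (-4*exp(-3)/9) - (-1/9) = (-4 + exp(3))*exp(-3)/9.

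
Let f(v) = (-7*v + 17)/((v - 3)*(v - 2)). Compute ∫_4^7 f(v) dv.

-3*log(5) - 5*log(2)

Factor the denominator: v**2 - 5*v + 6 = (v - 2)(v - 3).
Partial fractions: (-7*v + 17)/((v - 3)*(v - 2)) = -3/(v - 2) - 4/(v - 3).
An antiderivative is F(v) = -4*log(v - 3) - 3*log(v - 2).
Then F(7) - F(4) = (-8*log(2) - 3*log(5)) - (-log(8)) = -3*log(5) - 5*log(2).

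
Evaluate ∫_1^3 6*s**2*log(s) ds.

-52/3 + 54*log(3)

Integrate by parts once (u = ln s, dv = 6*s**2 ds).
An antiderivative is F(s) = 2*s**3*(3*log(s) - 1)/3.
Then F(3) - F(1) = (-18 + 54*log(3)) - (-2/3) = -52/3 + 54*log(3).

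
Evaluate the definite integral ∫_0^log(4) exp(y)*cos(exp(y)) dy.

-sin(1) + sin(4)

Let u = exp(y), so du = exp(y) dy. When y = 0, u = 1; when y = log(4), u = 4.
The integral becomes ∫ cos(u) du from 1 to 4, with antiderivative sin(u).
Back in y: F(y) = sin(exp(y)).
Then F(log(4)) - F(0) = (sin(4)) - (sin(1)) = -sin(1) + sin(4).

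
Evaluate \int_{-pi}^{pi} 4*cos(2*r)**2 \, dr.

4*pi

Use the identity cos^2(2*r) = (1 + cos(4*r))/2.
An antiderivative is F(r) = 2*r + sin(4*r)/2.
Then F(pi) - F(-pi) = (2*pi) - (-2*pi) = 4*pi.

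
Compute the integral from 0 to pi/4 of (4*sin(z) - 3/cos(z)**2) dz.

An antiderivative is F(z) = -4*cos(z) - 3*tan(z).
Then F(pi/4) - F(0) = (-3 - 2*sqrt(2)) - (-4) = 1 - 2*sqrt(2).

1 - 2*sqrt(2)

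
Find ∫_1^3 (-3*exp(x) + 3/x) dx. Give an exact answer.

An antiderivative is F(x) = -3*exp(x) + 3*log(x).
Then F(3) - F(1) = (-3*exp(3) + 3*log(3)) - (-3*exp(1)) = -3*exp(3) + 3*log(3) + 3*exp(1).

-3*exp(3) + 3*log(3) + 3*exp(1)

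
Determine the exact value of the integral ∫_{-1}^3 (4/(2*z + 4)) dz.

An antiderivative is F(z) = 2*log(2*z + 4).
Then F(3) - F(-1) = (log(100)) - (log(4)) = log(25).

log(25)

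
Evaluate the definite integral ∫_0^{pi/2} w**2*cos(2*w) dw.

Integrate by parts twice (u = w^2, dv = cos(2*w) dw).
An antiderivative is F(w) = w**2*sin(2*w)/2 + w*cos(2*w)/2 - sin(2*w)/4.
Then F(pi/2) - F(0) = (-pi/4) - (0) = -pi/4.

-pi/4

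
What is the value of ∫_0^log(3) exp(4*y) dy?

20

Let u = exp(y), so du = exp(y) dy. When y = 0, u = 1; when y = log(3), u = 3.
The integral becomes ∫ u**3 du from 1 to 3, with antiderivative u**4/4.
Back in y: F(y) = exp(4*y)/4.
Then F(log(3)) - F(0) = (81/4) - (1/4) = 20.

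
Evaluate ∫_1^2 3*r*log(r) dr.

-9/4 + log(64)

Integrate by parts once (u = ln r, dv = 3*r dr).
An antiderivative is F(r) = 3*r**2*(2*log(r) - 1)/4.
Then F(2) - F(1) = (-3 + log(64)) - (-3/4) = -9/4 + log(64).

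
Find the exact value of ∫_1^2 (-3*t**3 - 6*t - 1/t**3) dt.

By the power rule, an antiderivative is F(t) = -3*t**4/4 - 3*t**2 + 1/(2*t**2).
Then F(2) - F(1) = (-191/8) - (-13/4) = -165/8.

-165/8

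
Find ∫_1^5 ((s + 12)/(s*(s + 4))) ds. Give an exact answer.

Factor the denominator: s**2 + 4*s = (s + 4)s.
Partial fractions: (s + 12)/(s*(s + 4)) = -2/(s + 4) + 3/s.
An antiderivative is F(s) = 3*log(s) - 2*log(s + 4).
Then F(5) - F(1) = (-4*log(3) + 3*log(5)) - (-log(25)) = -4*log(3) + 5*log(5).

-4*log(3) + 5*log(5)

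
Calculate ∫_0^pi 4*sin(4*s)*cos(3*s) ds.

Use the identity sin(4*s)cos(3*s) = [sin(7*s) + sin(s)]/2.
An antiderivative is F(s) = -2*cos(s) - 2*cos(7*s)/7.
Then F(pi) - F(0) = (16/7) - (-16/7) = 32/7.

32/7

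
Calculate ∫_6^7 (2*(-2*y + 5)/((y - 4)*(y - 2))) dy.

-3*log(3) - log(5) + 5*log(2)

Factor the denominator: y**2 - 6*y + 8 = (y - 2)(y - 4).
Partial fractions: 2*(-2*y + 5)/((y - 4)*(y - 2)) = -1/(y - 2) - 3/(y - 4).
An antiderivative is F(y) = -3*log(y - 4) - log(y - 2).
Then F(7) - F(6) = (-3*log(3) - log(5)) - (-log(32)) = -3*log(3) - log(5) + 5*log(2).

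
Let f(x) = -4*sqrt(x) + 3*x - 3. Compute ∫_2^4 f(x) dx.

-28/3 + 16*sqrt(2)/3

By the power rule, an antiderivative is F(x) = -8*x**(3/2)/3 + 3*x**2/2 - 3*x.
Then F(4) - F(2) = (-28/3) - (-16*sqrt(2)/3) = -28/3 + 16*sqrt(2)/3.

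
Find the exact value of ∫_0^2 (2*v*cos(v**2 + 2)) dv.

-sin(2) + sin(6)

Let u = v**2 + 2, so du = 2*v dv. When v = 0, u = 2; when v = 2, u = 6.
The integral becomes ∫ cos(u) du from 2 to 6, with antiderivative sin(u).
Back in v: F(v) = sin(v**2 + 2).
Then F(2) - F(0) = (sin(6)) - (sin(2)) = -sin(2) + sin(6).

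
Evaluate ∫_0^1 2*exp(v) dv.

An antiderivative is F(v) = 2*exp(v).
Then F(1) - F(0) = (2*E) - (2) = -2 + 2*E.

-2 + 2*E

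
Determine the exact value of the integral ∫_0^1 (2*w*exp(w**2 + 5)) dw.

Let u = w**2 + 5, so du = 2*w dw. When w = 0, u = 5; when w = 1, u = 6.
The integral becomes ∫ exp(u) du from 5 to 6, with antiderivative exp(u).
Back in w: F(w) = exp(w**2 + 5).
Then F(1) - F(0) = (exp(6)) - (exp(5)) = -exp(5) + exp(6).

-exp(5) + exp(6)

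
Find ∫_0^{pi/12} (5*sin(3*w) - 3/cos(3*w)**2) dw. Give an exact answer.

An antiderivative is F(w) = -5*cos(3*w)/3 - tan(3*w).
Then F(pi/12) - F(0) = (-5*sqrt(2)/6 - 1) - (-5/3) = 2/3 - 5*sqrt(2)/6.

2/3 - 5*sqrt(2)/6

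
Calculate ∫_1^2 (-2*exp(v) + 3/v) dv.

An antiderivative is F(v) = -2*exp(v) + 3*log(v).
Then F(2) - F(1) = (-2*exp(2) + log(8)) - (-2*exp(1)) = -2*exp(2) + log(8) + 2*exp(1).

-2*exp(2) + log(8) + 2*exp(1)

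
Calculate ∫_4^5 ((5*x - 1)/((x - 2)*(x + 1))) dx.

Factor the denominator: x**2 - x - 2 = (x + 1)(x - 2).
Partial fractions: (5*x - 1)/((x - 2)*(x + 1)) = 2/(x + 1) + 3/(x - 2).
An antiderivative is F(x) = 3*log(x - 2) + 2*log(x + 1).
Then F(5) - F(4) = (2*log(2) + 5*log(3)) - (3*log(2) + 2*log(5)) = -2*log(5) - log(2) + 5*log(3).

-2*log(5) - log(2) + 5*log(3)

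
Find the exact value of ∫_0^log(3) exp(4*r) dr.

Let u = exp(r), so du = exp(r) dr. When r = 0, u = 1; when r = log(3), u = 3.
The integral becomes ∫ u**3 du from 1 to 3, with antiderivative u**4/4.
Back in r: F(r) = exp(4*r)/4.
Then F(log(3)) - F(0) = (81/4) - (1/4) = 20.

20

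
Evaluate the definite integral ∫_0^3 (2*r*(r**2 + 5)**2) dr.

873

Let u = r**2 + 5, so du = 2*r dr. When r = 0, u = 5; when r = 3, u = 14.
The integral becomes ∫ u**2 du from 5 to 14, with antiderivative u**3/3.
Back in r: F(r) = (r**2 + 5)**3/3.
Then F(3) - F(0) = (2744/3) - (125/3) = 873.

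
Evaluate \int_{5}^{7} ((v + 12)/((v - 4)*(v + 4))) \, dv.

Factor the denominator: v**2 - 16 = (v + 4)(v - 4).
Partial fractions: (v + 12)/((v - 4)*(v + 4)) = -1/(v + 4) + 2/(v - 4).
An antiderivative is F(v) = 2*log(v - 4) - log(v + 4).
Then F(7) - F(5) = (log(9/11)) - (-log(9)) = log(81/11).

log(81/11)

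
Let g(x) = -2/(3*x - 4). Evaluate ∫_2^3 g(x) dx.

An antiderivative is F(x) = -2*log(3*x - 4)/3.
Then F(3) - F(2) = (-2*log(5)/3) - (-2*log(2)/3) = -2*log(5)/3 + 2*log(2)/3.

-2*log(5)/3 + 2*log(2)/3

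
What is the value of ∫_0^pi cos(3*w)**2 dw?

pi/2

Use the identity cos^2(3*w) = (1 + cos(6*w))/2.
An antiderivative is F(w) = w/2 + sin(6*w)/12.
Then F(pi) - F(0) = (pi/2) - (0) = pi/2.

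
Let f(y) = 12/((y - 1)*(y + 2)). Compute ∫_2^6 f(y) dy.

-4*log(2) + 4*log(5)

Factor the denominator: y**2 + y - 2 = (y + 2)(y - 1).
Partial fractions: 12/((y - 1)*(y + 2)) = -4/(y + 2) + 4/(y - 1).
An antiderivative is F(y) = 4*log(y - 1) - 4*log(y + 2).
Then F(6) - F(2) = (-12*log(2) + 4*log(5)) - (-8*log(2)) = -4*log(2) + 4*log(5).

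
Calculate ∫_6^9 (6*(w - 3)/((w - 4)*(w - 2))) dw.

-9*log(2) + 3*log(5) + 3*log(7)

Factor the denominator: w**2 - 6*w + 8 = (w - 2)(w - 4).
Partial fractions: 6*(w - 3)/((w - 4)*(w - 2)) = 3/(w - 2) + 3/(w - 4).
An antiderivative is F(w) = 3*log(w - 4) + 3*log(w - 2).
Then F(9) - F(6) = (3*log(5) + 3*log(7)) - (9*log(2)) = -9*log(2) + 3*log(5) + 3*log(7).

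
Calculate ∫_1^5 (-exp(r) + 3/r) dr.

-exp(5) + exp(1) + 3*log(5)

An antiderivative is F(r) = -exp(r) + 3*log(r).
Then F(5) - F(1) = (-exp(5) + 3*log(5)) - (-exp(1)) = -exp(5) + exp(1) + 3*log(5).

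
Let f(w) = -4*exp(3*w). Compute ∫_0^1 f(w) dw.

4/3 - 4*exp(3)/3

An antiderivative is F(w) = -4*exp(3*w)/3.
Then F(1) - F(0) = (-4*exp(3)/3) - (-4/3) = 4/3 - 4*exp(3)/3.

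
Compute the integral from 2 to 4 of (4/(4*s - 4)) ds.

log(3)

An antiderivative is F(s) = log(4*s - 4).
Then F(4) - F(2) = (log(12)) - (log(4)) = log(3).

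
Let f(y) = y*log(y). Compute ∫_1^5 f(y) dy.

Integrate by parts once (u = ln y, dv = y dy).
An antiderivative is F(y) = y**2*(2*log(y) - 1)/4.
Then F(5) - F(1) = (-25/4 + 25*log(5)/2) - (-1/4) = -6 + 25*log(5)/2.

-6 + 25*log(5)/2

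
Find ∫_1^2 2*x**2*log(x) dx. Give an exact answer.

-14/9 + 16*log(2)/3

Integrate by parts once (u = ln x, dv = 2*x**2 dx).
An antiderivative is F(x) = 2*x**3*(3*log(x) - 1)/9.
Then F(2) - F(1) = (-16/9 + 16*log(2)/3) - (-2/9) = -14/9 + 16*log(2)/3.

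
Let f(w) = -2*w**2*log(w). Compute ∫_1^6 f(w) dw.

Integrate by parts once (u = ln w, dv = -2*w**2 dw).
An antiderivative is F(w) = -2*w**3*(3*log(w) - 1)/9.
Then F(6) - F(1) = (-144*log(3) - 144*log(2) + 48) - (2/9) = -144*log(3) - 144*log(2) + 430/9.

-144*log(3) - 144*log(2) + 430/9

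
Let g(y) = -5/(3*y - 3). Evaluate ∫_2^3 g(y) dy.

-5*log(2)/3

An antiderivative is F(y) = -5*log(3*y - 3)/3.
Then F(3) - F(2) = (-5*log(6)/3) - (-5*log(3)/3) = -5*log(2)/3.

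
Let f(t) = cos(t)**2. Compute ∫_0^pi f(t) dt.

Use the identity cos^2(t) = (1 + cos(2*t))/2.
An antiderivative is F(t) = t/2 + sin(2*t)/4.
Then F(pi) - F(0) = (pi/2) - (0) = pi/2.

pi/2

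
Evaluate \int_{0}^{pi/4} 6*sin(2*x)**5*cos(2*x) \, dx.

1/2

Let u = sin(2*x), so du = 2*cos(2*x) dx. When x = 0, u = 0; when x = pi/4, u = 1.
The integral becomes 3·∫ u**5 du from 0 to 1, with antiderivative u**6/2.
Back in x: F(x) = sin(2*x)**6/2.
Then F(pi/4) - F(0) = (1/2) - (0) = 1/2.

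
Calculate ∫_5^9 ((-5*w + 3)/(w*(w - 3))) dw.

Factor the denominator: w**2 - 3*w = w(w - 3).
Partial fractions: (-5*w + 3)/(w*(w - 3)) = -1/w - 4/(w - 3).
An antiderivative is F(w) = -log(w) - 4*log(w - 3).
Then F(9) - F(5) = (-6*log(3) - 4*log(2)) - (-log(80)) = -6*log(3) + log(5).

-6*log(3) + log(5)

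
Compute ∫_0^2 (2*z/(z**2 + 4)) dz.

log(2)

Let u = z**2 + 4, so du = 2*z dz. When z = 0, u = 4; when z = 2, u = 8.
The integral becomes ∫ 1/u du from 4 to 8, with antiderivative log(u).
Back in z: F(z) = log(z**2 + 4).
Then F(2) - F(0) = (log(8)) - (log(4)) = log(2).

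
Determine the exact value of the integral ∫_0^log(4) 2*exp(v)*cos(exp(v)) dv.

Let u = exp(v), so du = exp(v) dv. When v = 0, u = 1; when v = log(4), u = 4.
The integral becomes 2·∫ cos(u) du from 1 to 4, with antiderivative 2*sin(u).
Back in v: F(v) = 2*sin(exp(v)).
Then F(log(4)) - F(0) = (2*sin(4)) - (2*sin(1)) = -2*sin(1) + 2*sin(4).

-2*sin(1) + 2*sin(4)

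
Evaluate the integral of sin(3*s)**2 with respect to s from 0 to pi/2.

Use the identity sin^2(3*s) = (1 - cos(6*s))/2.
An antiderivative is F(s) = s/2 - sin(6*s)/12.
Then F(pi/2) - F(0) = (pi/4) - (0) = pi/4.

pi/4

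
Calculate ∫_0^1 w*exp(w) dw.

Integrate by parts once (u = w, dv = exp(w) dw).
An antiderivative is F(w) = (w - 1)*exp(w).
Then F(1) - F(0) = (0) - (-1) = 1.

1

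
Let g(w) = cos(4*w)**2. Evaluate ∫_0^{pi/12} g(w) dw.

Use the identity cos^2(4*w) = (1 + cos(8*w))/2.
An antiderivative is F(w) = w/2 + sin(8*w)/16.
Then F(pi/12) - F(0) = (sqrt(3)/32 + pi/24) - (0) = sqrt(3)/32 + pi/24.

sqrt(3)/32 + pi/24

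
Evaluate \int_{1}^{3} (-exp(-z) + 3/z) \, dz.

An antiderivative is F(z) = 3*log(z) + exp(-z).
Then F(3) - F(1) = (exp(-3) + 3*log(3)) - (exp(-1)) = -exp(-1) + exp(-3) + 3*log(3).

-exp(-1) + exp(-3) + 3*log(3)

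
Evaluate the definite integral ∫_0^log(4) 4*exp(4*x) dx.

255

Let u = exp(x), so du = exp(x) dx. When x = 0, u = 1; when x = log(4), u = 4.
The integral becomes 4·∫ u**3 du from 1 to 4, with antiderivative u**4.
Back in x: F(x) = exp(4*x).
Then F(log(4)) - F(0) = (256) - (1) = 255.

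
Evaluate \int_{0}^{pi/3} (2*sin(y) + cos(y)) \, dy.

An antiderivative is F(y) = sin(y) - 2*cos(y).
Then F(pi/3) - F(0) = (-1 + sqrt(3)/2) - (-2) = sqrt(3)/2 + 1.

sqrt(3)/2 + 1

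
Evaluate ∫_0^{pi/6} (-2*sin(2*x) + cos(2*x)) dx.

-1/2 + sqrt(3)/4

An antiderivative is F(x) = sin(2*x)/2 + cos(2*x).
Then F(pi/6) - F(0) = (sqrt(3)/4 + 1/2) - (1) = -1/2 + sqrt(3)/4.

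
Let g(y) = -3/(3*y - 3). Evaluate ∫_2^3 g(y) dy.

-log(2)

An antiderivative is F(y) = -log(3*y - 3).
Then F(3) - F(2) = (-log(6)) - (-log(3)) = -log(2).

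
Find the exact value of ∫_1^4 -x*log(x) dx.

15/4 - 16*log(2)

Integrate by parts once (u = ln x, dv = -x dx).
An antiderivative is F(x) = -x**2*(2*log(x) - 1)/4.
Then F(4) - F(1) = (4 - 16*log(2)) - (1/4) = 15/4 - 16*log(2).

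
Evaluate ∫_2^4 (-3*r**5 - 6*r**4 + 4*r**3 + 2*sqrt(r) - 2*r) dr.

-44516/15 - 8*sqrt(2)/3

By the power rule, an antiderivative is F(r) = -r**6/2 - 6*r**5/5 + r**4 + 4*r**(3/2)/3 - r**2.
Then F(4) - F(2) = (-45392/15) - (-292/5 + 8*sqrt(2)/3) = -44516/15 - 8*sqrt(2)/3.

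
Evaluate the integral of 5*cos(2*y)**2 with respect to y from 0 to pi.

5*pi/2

Use the identity cos^2(2*y) = (1 + cos(4*y))/2.
An antiderivative is F(y) = 5*y/2 + 5*sin(4*y)/8.
Then F(pi) - F(0) = (5*pi/2) - (0) = 5*pi/2.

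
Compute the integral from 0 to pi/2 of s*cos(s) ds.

-1 + pi/2

Integrate by parts once (u = s, dv = cos(s) ds).
An antiderivative is F(s) = s*sin(s) + cos(s).
Then F(pi/2) - F(0) = (pi/2) - (1) = -1 + pi/2.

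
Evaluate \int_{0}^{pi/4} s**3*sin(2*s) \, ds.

-3/8 + 3*pi**2/64

Integrate by parts 3 times (u = s^3, dv = sin(2*s) ds).
An antiderivative is F(s) = -s**3*cos(2*s)/2 + 3*s**2*sin(2*s)/4 + 3*s*cos(2*s)/4 - 3*sin(2*s)/8.
Then F(pi/4) - F(0) = (-3/8 + 3*pi**2/64) - (0) = -3/8 + 3*pi**2/64.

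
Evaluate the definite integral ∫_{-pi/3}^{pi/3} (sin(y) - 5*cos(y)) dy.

-5*sqrt(3)

An antiderivative is F(y) = -5*sin(y) - cos(y).
Then F(pi/3) - F(-pi/3) = (-5*sqrt(3)/2 - 1/2) - (-1/2 + 5*sqrt(3)/2) = -5*sqrt(3).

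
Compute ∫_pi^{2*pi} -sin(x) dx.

An antiderivative is F(x) = cos(x).
Then F(2*pi) - F(pi) = (1) - (-1) = 2.

2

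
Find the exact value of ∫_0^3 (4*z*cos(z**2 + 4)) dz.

2*sin(13) - 2*sin(4)

Let u = z**2 + 4, so du = 2*z dz. When z = 0, u = 4; when z = 3, u = 13.
The integral becomes 2·∫ cos(u) du from 4 to 13, with antiderivative 2*sin(u).
Back in z: F(z) = 2*sin(z**2 + 4).
Then F(3) - F(0) = (2*sin(13)) - (2*sin(4)) = 2*sin(13) - 2*sin(4).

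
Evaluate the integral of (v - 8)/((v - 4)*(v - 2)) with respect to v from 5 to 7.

-5*log(3) + 3*log(5)

Factor the denominator: v**2 - 6*v + 8 = (v - 2)(v - 4).
Partial fractions: (v - 8)/((v - 4)*(v - 2)) = 3/(v - 2) - 2/(v - 4).
An antiderivative is F(v) = -2*log(v - 4) + 3*log(v - 2).
Then F(7) - F(5) = (-2*log(3) + 3*log(5)) - (log(27)) = -5*log(3) + 3*log(5).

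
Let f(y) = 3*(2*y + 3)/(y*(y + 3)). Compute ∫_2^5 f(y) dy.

log(64)

Factor the denominator: y**2 + 3*y = (y + 3)y.
Partial fractions: 3*(2*y + 3)/(y*(y + 3)) = 3/(y + 3) + 3/y.
An antiderivative is F(y) = 3*log(y) + 3*log(y + 3).
Then F(5) - F(2) = (3*log(5) + 9*log(2)) - (3*log(2) + 3*log(5)) = log(64).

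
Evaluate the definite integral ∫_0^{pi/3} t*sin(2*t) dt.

Integrate by parts once (u = t, dv = sin(2*t) dt).
An antiderivative is F(t) = -t*cos(2*t)/2 + sin(2*t)/4.
Then F(pi/3) - F(0) = (sqrt(3)/8 + pi/12) - (0) = sqrt(3)/8 + pi/12.

sqrt(3)/8 + pi/12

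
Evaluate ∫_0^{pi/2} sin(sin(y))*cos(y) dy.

1 - cos(1)

Let u = sin(y), so du = cos(y) dy. When y = 0, u = 0; when y = pi/2, u = 1.
The integral becomes ∫ sin(u) du from 0 to 1, with antiderivative -cos(u).
Back in y: F(y) = -cos(sin(y)).
Then F(pi/2) - F(0) = (-cos(1)) - (-1) = 1 - cos(1).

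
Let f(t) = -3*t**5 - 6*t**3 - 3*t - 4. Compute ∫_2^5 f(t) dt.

-17475/2

By the power rule, an antiderivative is F(t) = -t**6/2 - 3*t**4/2 - 3*t**2/2 - 4*t.
Then F(5) - F(2) = (-17615/2) - (-70) = -17475/2.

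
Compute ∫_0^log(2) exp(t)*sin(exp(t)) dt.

-cos(2) + cos(1)

Let u = exp(t), so du = exp(t) dt. When t = 0, u = 1; when t = log(2), u = 2.
The integral becomes ∫ sin(u) du from 1 to 2, with antiderivative -cos(u).
Back in t: F(t) = -cos(exp(t)).
Then F(log(2)) - F(0) = (-cos(2)) - (-cos(1)) = -cos(2) + cos(1).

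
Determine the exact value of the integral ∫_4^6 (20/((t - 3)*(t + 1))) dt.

-5*log(7) + 5*log(3) + 5*log(5)

Factor the denominator: t**2 - 2*t - 3 = (t + 1)(t - 3).
Partial fractions: 20/((t - 3)*(t + 1)) = -5/(t + 1) + 5/(t - 3).
An antiderivative is F(t) = 5*log(t - 3) - 5*log(t + 1).
Then F(6) - F(4) = (-5*log(7) + 5*log(3)) - (-5*log(5)) = -5*log(7) + 5*log(3) + 5*log(5).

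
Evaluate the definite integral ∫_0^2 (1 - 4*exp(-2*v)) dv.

2*exp(-4)

An antiderivative is F(v) = v + 2*exp(-2*v).
Then F(2) - F(0) = (2*exp(-4) + 2) - (2) = 2*exp(-4).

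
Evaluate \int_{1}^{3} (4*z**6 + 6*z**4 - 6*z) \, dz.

53044/35

By the power rule, an antiderivative is F(z) = 4*z**7/7 + 6*z**5/5 - 3*z**2.
Then F(3) - F(1) = (53001/35) - (-43/35) = 53044/35.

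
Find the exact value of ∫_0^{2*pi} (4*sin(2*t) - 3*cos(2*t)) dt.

0

An antiderivative is F(t) = -3*sin(2*t)/2 - 2*cos(2*t).
Then F(2*pi) - F(0) = (-2) - (-2) = 0.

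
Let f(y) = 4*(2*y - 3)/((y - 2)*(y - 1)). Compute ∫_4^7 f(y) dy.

Factor the denominator: y**2 - 3*y + 2 = (y - 1)(y - 2).
Partial fractions: 4*(2*y - 3)/((y - 2)*(y - 1)) = 4/(y - 1) + 4/(y - 2).
An antiderivative is F(y) = 4*log(y - 2) + 4*log(y - 1).
Then F(7) - F(4) = (4*log(2) + 4*log(3) + 4*log(5)) - (4*log(2) + 4*log(3)) = 4*log(5).

4*log(5)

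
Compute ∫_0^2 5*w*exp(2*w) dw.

Integrate by parts once (u = w, dv = 5*exp(2*w) dw).
An antiderivative is F(w) = (10*w - 5)*exp(2*w)/4.
Then F(2) - F(0) = (15*exp(4)/4) - (-5/4) = 5/4 + 15*exp(4)/4.

5/4 + 15*exp(4)/4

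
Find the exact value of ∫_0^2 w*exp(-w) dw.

1 - 3*exp(-2)

Integrate by parts once (u = w, dv = exp(-w) dw).
An antiderivative is F(w) = (-w - 1)*exp(-w).
Then F(2) - F(0) = (-3*exp(-2)) - (-1) = 1 - 3*exp(-2).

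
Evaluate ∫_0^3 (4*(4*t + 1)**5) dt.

804468

Let u = 4*t + 1, so du = 4 dt. When t = 0, u = 1; when t = 3, u = 13.
The integral becomes ∫ u**5 du from 1 to 13, with antiderivative u**6/6.
Back in t: F(t) = (4*t + 1)**6/6.
Then F(3) - F(0) = (4826809/6) - (1/6) = 804468.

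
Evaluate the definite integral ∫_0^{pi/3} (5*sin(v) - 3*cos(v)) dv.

5/2 - 3*sqrt(3)/2

An antiderivative is F(v) = -3*sin(v) - 5*cos(v).
Then F(pi/3) - F(0) = (-3*sqrt(3)/2 - 5/2) - (-5) = 5/2 - 3*sqrt(3)/2.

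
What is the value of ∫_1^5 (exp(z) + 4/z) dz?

-exp(1) + 4*log(5) + exp(5)

An antiderivative is F(z) = exp(z) + 4*log(z).
Then F(5) - F(1) = (4*log(5) + exp(5)) - (exp(1)) = -exp(1) + 4*log(5) + exp(5).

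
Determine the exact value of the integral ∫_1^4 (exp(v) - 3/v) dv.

-log(64) - exp(1) + exp(4)

An antiderivative is F(v) = exp(v) - 3*log(v).
Then F(4) - F(1) = (-log(64) + exp(4)) - (exp(1)) = -log(64) - exp(1) + exp(4).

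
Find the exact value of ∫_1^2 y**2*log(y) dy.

-7/9 + 8*log(2)/3

Integrate by parts once (u = ln y, dv = y**2 dy).
An antiderivative is F(y) = y**3*(3*log(y) - 1)/9.
Then F(2) - F(1) = (-8/9 + 8*log(2)/3) - (-1/9) = -7/9 + 8*log(2)/3.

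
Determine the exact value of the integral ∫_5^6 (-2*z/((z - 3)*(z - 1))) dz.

Factor the denominator: z**2 - 4*z + 3 = (z - 1)(z - 3).
Partial fractions: -2*z/((z - 3)*(z - 1)) = 1/(z - 1) - 3/(z - 3).
An antiderivative is F(z) = -3*log(z - 3) + log(z - 1).
Then F(6) - F(5) = (log(5/27)) - (-log(2)) = log(10/27).

log(10/27)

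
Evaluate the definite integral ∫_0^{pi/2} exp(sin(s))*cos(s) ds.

Let u = sin(s), so du = cos(s) ds. When s = 0, u = 0; when s = pi/2, u = 1.
The integral becomes ∫ exp(u) du from 0 to 1, with antiderivative exp(u).
Back in s: F(s) = exp(sin(s)).
Then F(pi/2) - F(0) = (E) - (1) = -1 + E.

-1 + E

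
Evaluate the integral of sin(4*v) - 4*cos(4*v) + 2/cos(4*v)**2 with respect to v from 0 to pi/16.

An antiderivative is F(v) = -sin(4*v) - cos(4*v)/4 + tan(4*v)/2.
Then F(pi/16) - F(0) = (1/2 - 5*sqrt(2)/8) - (-1/4) = 3/4 - 5*sqrt(2)/8.

3/4 - 5*sqrt(2)/8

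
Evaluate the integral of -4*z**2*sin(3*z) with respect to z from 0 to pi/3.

16/27 - 4*pi**2/27

Integrate by parts twice (u = z^2, dv = -4*sin(3*z) dz).
An antiderivative is F(z) = 4*z**2*cos(3*z)/3 - 8*z*sin(3*z)/9 - 8*cos(3*z)/27.
Then F(pi/3) - F(0) = (8/27 - 4*pi**2/27) - (-8/27) = 16/27 - 4*pi**2/27.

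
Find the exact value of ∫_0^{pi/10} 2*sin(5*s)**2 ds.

pi/10

Use the identity sin^2(5*s) = (1 - cos(10*s))/2.
An antiderivative is F(s) = s - sin(10*s)/10.
Then F(pi/10) - F(0) = (pi/10) - (0) = pi/10.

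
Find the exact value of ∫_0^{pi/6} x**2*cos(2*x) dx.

Integrate by parts twice (u = x^2, dv = cos(2*x) dx).
An antiderivative is F(x) = x**2*sin(2*x)/2 + x*cos(2*x)/2 - sin(2*x)/4.
Then F(pi/6) - F(0) = (-sqrt(3)/8 + sqrt(3)*pi**2/144 + pi/24) - (0) = -sqrt(3)/8 + sqrt(3)*pi**2/144 + pi/24.

-sqrt(3)/8 + sqrt(3)*pi**2/144 + pi/24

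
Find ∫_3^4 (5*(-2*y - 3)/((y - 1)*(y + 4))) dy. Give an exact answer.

Factor the denominator: y**2 + 3*y - 4 = (y + 4)(y - 1).
Partial fractions: 5*(-2*y - 3)/((y - 1)*(y + 4)) = -5/(y + 4) - 5/(y - 1).
An antiderivative is F(y) = -5*log(y - 1) - 5*log(y + 4).
Then F(4) - F(3) = (-15*log(2) - 5*log(3)) - (-5*log(7) - 5*log(2)) = -10*log(2) - 5*log(3) + 5*log(7).

-10*log(2) - 5*log(3) + 5*log(7)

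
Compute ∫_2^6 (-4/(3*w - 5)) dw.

An antiderivative is F(w) = -4*log(3*w - 5)/3.
Then F(6) - F(2) = (-4*log(13)/3) - (0) = -4*log(13)/3.

-4*log(13)/3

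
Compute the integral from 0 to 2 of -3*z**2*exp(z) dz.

Integrate by parts twice (u = z^2, dv = -3*exp(z) dz).
An antiderivative is F(z) = (-3*z**2 + 6*z - 6)*exp(z).
Then F(2) - F(0) = (-6*exp(2)) - (-6) = 6 - 6*exp(2).

6 - 6*exp(2)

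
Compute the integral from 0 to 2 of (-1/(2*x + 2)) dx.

An antiderivative is F(x) = -log(2*x + 2)/2.
Then F(2) - F(0) = (-log(6)/2) - (-log(2)/2) = -log(6)/2 + log(2)/2.

-log(6)/2 + log(2)/2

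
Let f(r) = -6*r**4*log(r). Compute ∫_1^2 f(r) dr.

Integrate by parts once (u = ln r, dv = -6*r**4 dr).
An antiderivative is F(r) = -6*r**5*(5*log(r) - 1)/25.
Then F(2) - F(1) = (192/25 - 192*log(2)/5) - (6/25) = 186/25 - 192*log(2)/5.

186/25 - 192*log(2)/5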